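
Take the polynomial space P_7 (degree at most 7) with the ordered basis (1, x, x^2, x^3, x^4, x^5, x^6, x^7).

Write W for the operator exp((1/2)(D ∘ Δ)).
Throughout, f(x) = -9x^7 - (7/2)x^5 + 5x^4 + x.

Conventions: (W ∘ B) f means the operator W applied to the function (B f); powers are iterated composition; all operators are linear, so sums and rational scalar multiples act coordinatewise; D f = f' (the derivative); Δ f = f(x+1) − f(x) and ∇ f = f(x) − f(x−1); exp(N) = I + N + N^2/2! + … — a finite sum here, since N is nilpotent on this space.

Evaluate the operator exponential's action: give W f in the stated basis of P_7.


order-1 term: -189x^5 - (945/2)x^4 - 665x^3 - 495x^2 - 194x - 121/4
order-2 term: -945x^3 - 2835x^2 - 3360x - 1455
order-3 term: -945x - 2835/2
the series for exp((1/2)(D ∘ Δ)) f terminates at order 3
exp((1/2)(D ∘ Δ)) f = -9x^7 - (385/2)x^5 - (935/2)x^4 - 1610x^3 - 3330x^2 - 4498x - 11611/4

the result is g(x) = -9x^7 - (385/2)x^5 - (935/2)x^4 - 1610x^3 - 3330x^2 - 4498x - 11611/4


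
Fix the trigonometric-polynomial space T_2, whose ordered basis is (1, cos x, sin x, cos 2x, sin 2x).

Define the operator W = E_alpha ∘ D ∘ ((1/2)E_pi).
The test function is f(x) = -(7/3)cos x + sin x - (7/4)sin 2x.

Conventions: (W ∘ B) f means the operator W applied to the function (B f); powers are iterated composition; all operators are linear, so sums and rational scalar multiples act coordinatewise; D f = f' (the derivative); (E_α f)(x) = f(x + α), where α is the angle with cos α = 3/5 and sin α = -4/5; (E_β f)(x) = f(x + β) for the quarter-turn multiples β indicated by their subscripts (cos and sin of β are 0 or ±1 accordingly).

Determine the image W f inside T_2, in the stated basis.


E_pi f = (7/3)cos x - sin x - (7/4)sin 2x
((1/2)E_pi) f = (7/6)cos x - (1/2)sin x - (7/8)sin 2x
D ((1/2)E_pi) f = -(1/2)cos x - (7/6)sin x - (7/4)cos 2x
E_alpha D ((1/2)E_pi) f = (19/30)cos x - (11/10)sin x + (49/100)cos 2x - (42/25)sin 2x

g(x) = (19/30)cos x - (11/10)sin x + (49/100)cos 2x - (42/25)sin 2x


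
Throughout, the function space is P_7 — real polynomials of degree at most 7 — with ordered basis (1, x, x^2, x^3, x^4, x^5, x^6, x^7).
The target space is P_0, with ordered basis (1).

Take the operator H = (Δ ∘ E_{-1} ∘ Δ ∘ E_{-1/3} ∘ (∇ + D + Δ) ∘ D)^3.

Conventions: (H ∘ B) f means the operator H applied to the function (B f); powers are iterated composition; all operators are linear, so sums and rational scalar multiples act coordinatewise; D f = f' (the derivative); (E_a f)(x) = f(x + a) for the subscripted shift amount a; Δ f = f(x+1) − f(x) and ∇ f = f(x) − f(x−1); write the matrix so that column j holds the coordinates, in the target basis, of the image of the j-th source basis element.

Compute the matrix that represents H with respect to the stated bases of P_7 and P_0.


the matrix is [[0, 0, 0, 0, 0, 0, 0, 0]] (rows listed top to bottom)

image of 1: 0
image of x: 0
image of x^2: 0
image of x^3: 0
image of x^4: 0
image of x^5: 0
image of x^6: 0
image of x^7: 0
each image's coordinates form column j of the matrix


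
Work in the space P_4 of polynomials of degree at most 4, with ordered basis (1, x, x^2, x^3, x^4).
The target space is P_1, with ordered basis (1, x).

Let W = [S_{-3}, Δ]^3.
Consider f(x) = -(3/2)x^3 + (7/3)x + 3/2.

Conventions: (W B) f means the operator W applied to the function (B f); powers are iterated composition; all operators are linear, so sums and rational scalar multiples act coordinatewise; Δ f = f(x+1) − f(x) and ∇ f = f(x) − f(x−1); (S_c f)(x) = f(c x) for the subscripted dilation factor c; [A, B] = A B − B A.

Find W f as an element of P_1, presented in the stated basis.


Δ f = -(9/2)x^2 - (9/2)x + 5/6
S_{-3} Δ f = -(81/2)x^2 + (27/2)x + 5/6
S_{-3} f = (81/2)x^3 - 7x + 3/2
Δ S_{-3} f = (243/2)x^2 + (243/2)x + 67/2
[S_{-3}, Δ] f = -162x^2 - 108x - 98/3
Δ [S_{-3}, Δ] f = -324x - 270
S_{-3} Δ [S_{-3}, Δ] f = 972x - 270
S_{-3} [S_{-3}, Δ] f = -1458x^2 + 324x - 98/3
Δ S_{-3} [S_{-3}, Δ] f = -2916x - 1134
[S_{-3}, Δ] [S_{-3}, Δ] f = 3888x + 864
Δ [S_{-3}, Δ] [S_{-3}, Δ] f = 3888
S_{-3} Δ [S_{-3}, Δ] [S_{-3}, Δ] f = 3888
S_{-3} [S_{-3}, Δ] [S_{-3}, Δ] f = -11664x + 864
Δ S_{-3} [S_{-3}, Δ] [S_{-3}, Δ] f = -11664
[S_{-3}, Δ] [S_{-3}, Δ] [S_{-3}, Δ] f = 15552

the result is g(x) = 15552


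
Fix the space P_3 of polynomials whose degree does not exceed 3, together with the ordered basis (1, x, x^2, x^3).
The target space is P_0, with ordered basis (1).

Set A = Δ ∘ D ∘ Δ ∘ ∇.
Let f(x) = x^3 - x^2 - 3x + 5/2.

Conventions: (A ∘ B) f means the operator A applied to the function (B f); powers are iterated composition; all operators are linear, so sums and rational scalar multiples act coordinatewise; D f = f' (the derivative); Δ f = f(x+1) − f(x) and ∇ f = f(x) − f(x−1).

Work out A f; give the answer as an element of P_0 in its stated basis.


the result is g(x) = 0

∇ f = 3x^2 - 5x - 1
Δ ∇ f = 6x - 2
D (Δ ∘ ∇) f = 6
Δ D (Δ ∘ ∇) f = 0


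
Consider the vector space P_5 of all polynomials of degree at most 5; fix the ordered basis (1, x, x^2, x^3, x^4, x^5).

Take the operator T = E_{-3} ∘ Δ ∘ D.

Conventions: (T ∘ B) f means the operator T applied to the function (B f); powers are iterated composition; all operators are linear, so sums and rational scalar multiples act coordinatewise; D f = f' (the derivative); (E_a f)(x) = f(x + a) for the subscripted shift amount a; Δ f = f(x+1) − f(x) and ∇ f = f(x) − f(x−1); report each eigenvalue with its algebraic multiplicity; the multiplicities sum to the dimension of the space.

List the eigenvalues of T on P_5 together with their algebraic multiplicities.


image of 1: 0
image of x: 0
image of x^2: 2
image of x^3: 6x - 15
image of x^4: 12x^2 - 60x + 76
image of x^5: 20x^3 - 150x^2 + 380x - 325
the matrix is upper triangular; its diagonal is (0, 0, 0, 0, 0, 0)
for a triangular matrix the eigenvalues are the diagonal entries, with algebraic multiplicity their repetition count

λ = 0 (multiplicity 6)


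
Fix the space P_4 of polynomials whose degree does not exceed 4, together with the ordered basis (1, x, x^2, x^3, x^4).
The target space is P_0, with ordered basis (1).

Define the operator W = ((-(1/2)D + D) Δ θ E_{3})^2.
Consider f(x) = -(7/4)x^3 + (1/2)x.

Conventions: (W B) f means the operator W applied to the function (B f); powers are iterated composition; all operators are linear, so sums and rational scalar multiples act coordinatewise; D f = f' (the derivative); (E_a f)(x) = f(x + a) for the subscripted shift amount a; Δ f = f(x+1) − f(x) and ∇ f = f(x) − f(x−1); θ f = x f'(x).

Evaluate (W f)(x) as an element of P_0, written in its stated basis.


E_{3} f = -(7/4)x^3 - (63/4)x^2 - (187/4)x - 183/4
θ E_{3} f = -(21/4)x^3 - (63/2)x^2 - (187/4)x
Δ θ E_{3} f = -(63/4)x^2 - (315/4)x - 167/2
D (Δ θ) E_{3} f = -(63/2)x - 315/4
(-(1/2)D) (Δ θ) E_{3} f = (63/4)x + 315/8
D (Δ θ) E_{3} f = -(63/2)x - 315/4
(-(1/2)D + D) (Δ θ) E_{3} f = -(63/4)x - 315/8
E_{3} ((-(1/2)D + D) Δ θ E_{3}) f = -(63/4)x - 693/8
θ E_{3} ((-(1/2)D + D) Δ θ E_{3}) f = -(63/4)x
Δ θ E_{3} ((-(1/2)D + D) Δ θ E_{3}) f = -63/4
D (Δ θ) E_{3} ((-(1/2)D + D) Δ θ E_{3}) f = 0
(-(1/2)D) (Δ θ) E_{3} ((-(1/2)D + D) Δ θ E_{3}) f = 0
D (Δ θ) E_{3} ((-(1/2)D + D) Δ θ E_{3}) f = 0
(-(1/2)D + D) (Δ θ) E_{3} ((-(1/2)D + D) Δ θ E_{3}) f = 0

g(x) = 0


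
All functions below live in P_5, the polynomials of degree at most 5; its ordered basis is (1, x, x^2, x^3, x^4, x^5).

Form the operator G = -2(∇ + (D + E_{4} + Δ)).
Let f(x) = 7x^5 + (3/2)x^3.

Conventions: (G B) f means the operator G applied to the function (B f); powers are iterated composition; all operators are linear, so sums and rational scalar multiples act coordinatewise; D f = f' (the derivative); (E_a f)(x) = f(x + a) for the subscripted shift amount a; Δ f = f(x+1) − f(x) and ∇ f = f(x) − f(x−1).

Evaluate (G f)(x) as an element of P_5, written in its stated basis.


∇ f = 35x^4 - 70x^3 + (149/2)x^2 - (79/2)x + 17/2
D f = 35x^4 + (9/2)x^2
E_{4} f = 7x^5 + 140x^4 + (2243/2)x^3 + 4498x^2 + 9032x + 7264
Δ f = 35x^4 + 70x^3 + (149/2)x^2 + (79/2)x + 17/2
(D + E_{4} + Δ) f = 7x^5 + 210x^4 + (2383/2)x^3 + 4577x^2 + (18143/2)x + 14545/2
(∇ + (D + E_{4} + Δ)) f = 7x^5 + 245x^4 + (2243/2)x^3 + (9303/2)x^2 + 9032x + 7281
(-2(∇ + (D + E_{4} + Δ))) f = -14x^5 - 490x^4 - 2243x^3 - 9303x^2 - 18064x - 14562

the result is g(x) = -14x^5 - 490x^4 - 2243x^3 - 9303x^2 - 18064x - 14562


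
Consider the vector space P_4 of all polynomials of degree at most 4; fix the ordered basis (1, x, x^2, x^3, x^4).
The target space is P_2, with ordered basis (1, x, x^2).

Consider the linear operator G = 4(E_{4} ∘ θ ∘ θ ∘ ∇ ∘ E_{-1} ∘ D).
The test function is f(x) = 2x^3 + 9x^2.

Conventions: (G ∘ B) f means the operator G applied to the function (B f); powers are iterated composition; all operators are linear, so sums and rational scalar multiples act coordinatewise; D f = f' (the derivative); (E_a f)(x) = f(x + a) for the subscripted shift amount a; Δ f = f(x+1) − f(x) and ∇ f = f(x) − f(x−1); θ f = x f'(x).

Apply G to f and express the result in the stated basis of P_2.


D f = 6x^2 + 18x
E_{-1} D f = 6x^2 + 6x - 12
∇ (E_{-1} ∘ D) f = 12x
θ ∇ (E_{-1} ∘ D) f = 12x
θ θ ∇ (E_{-1} ∘ D) f = 12x
E_{4} (θ ∘ θ ∘ ∇) (E_{-1} ∘ D) f = 12x + 48
(4(E_{4} ∘ θ ∘ θ ∘ ∇ ∘ E_{-1} ∘ D)) f = 48x + 192

the result is g(x) = 48x + 192


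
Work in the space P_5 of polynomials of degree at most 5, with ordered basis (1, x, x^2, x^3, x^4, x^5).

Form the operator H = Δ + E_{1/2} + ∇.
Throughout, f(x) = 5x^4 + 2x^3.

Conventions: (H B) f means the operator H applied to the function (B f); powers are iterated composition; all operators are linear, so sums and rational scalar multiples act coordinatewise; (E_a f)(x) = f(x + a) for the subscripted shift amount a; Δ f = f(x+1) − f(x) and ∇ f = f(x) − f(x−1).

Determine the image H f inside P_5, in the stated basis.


Δ f = 20x^3 + 36x^2 + 26x + 7
E_{1/2} f = 5x^4 + 12x^3 + (21/2)x^2 + 4x + 9/16
∇ f = 20x^3 - 24x^2 + 14x - 3
(Δ + E_{1/2} + ∇) f = 5x^4 + 52x^3 + (45/2)x^2 + 44x + 73/16

g(x) = 5x^4 + 52x^3 + (45/2)x^2 + 44x + 73/16


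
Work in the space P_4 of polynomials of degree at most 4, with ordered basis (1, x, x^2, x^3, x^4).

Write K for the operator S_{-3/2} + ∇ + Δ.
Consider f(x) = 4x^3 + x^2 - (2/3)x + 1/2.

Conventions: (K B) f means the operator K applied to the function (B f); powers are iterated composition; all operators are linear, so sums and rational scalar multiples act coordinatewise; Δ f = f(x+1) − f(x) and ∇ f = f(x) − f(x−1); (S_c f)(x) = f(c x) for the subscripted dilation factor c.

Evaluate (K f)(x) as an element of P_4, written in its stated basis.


the image equals g(x) = -(27/2)x^3 + (105/4)x^2 + 5x + 43/6

S_{-3/2} f = -(27/2)x^3 + (9/4)x^2 + x + 1/2
∇ f = 12x^2 - 10x + 7/3
Δ f = 12x^2 + 14x + 13/3
(S_{-3/2} + ∇ + Δ) f = -(27/2)x^3 + (105/4)x^2 + 5x + 43/6


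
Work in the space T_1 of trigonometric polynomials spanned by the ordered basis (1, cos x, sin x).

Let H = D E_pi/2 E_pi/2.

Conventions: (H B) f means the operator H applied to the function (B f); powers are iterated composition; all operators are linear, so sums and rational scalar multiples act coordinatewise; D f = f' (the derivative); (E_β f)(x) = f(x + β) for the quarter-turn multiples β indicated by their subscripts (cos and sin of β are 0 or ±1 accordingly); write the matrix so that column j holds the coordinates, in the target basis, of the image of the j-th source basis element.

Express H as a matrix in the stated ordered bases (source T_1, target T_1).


image of 1: 0
image of cos x: sin x
image of sin x: -cos x
each image's coordinates form column j of the matrix

the matrix is [[0, 0, 0]; [0, 0, -1]; [0, 1, 0]] (rows listed top to bottom)


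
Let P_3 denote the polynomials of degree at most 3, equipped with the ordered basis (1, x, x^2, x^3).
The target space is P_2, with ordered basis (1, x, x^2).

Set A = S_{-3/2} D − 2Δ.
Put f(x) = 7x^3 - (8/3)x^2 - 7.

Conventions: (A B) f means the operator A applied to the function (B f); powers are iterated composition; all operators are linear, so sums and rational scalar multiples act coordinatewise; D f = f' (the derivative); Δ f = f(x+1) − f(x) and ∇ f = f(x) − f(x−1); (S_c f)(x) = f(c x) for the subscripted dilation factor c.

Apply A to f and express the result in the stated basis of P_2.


D f = 21x^2 - (16/3)x
S_{-3/2} D f = (189/4)x^2 + 8x
Δ f = 21x^2 + (47/3)x + 13/3
(-2Δ) f = -42x^2 - (94/3)x - 26/3
(S_{-3/2} D − 2Δ) f = (21/4)x^2 - (70/3)x - 26/3

the result is g(x) = (21/4)x^2 - (70/3)x - 26/3


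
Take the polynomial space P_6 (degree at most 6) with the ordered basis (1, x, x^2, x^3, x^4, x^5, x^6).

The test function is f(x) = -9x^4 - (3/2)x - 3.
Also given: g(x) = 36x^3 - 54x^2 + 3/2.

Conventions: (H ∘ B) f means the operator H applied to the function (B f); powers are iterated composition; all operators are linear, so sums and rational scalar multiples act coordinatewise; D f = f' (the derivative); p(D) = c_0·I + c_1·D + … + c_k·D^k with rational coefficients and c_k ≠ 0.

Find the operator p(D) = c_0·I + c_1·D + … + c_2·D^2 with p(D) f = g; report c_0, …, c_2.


c_0 = 0, c_1 = -1, c_2 = 1/2

D^0 f = -9x^4 - (3/2)x - 3
D^1 f = -36x^3 - 3/2
D^2 f = -108x^2
matching coefficients of g against c_0 f + c_1 Df + … from the top degree down determines the c_i
solution: c_0 = 0, c_1 = -1, c_2 = 1/2


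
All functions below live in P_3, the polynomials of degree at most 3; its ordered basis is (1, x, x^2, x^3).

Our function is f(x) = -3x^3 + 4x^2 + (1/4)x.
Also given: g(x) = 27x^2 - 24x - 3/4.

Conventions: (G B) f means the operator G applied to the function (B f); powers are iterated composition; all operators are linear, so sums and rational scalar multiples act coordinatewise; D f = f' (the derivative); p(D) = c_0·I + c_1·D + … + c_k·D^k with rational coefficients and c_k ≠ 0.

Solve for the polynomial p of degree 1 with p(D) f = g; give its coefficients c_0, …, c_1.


D^0 f = -3x^3 + 4x^2 + (1/4)x
D^1 f = -9x^2 + 8x + 1/4
matching coefficients of g against c_0 f + c_1 Df + … from the top degree down determines the c_i
solution: c_0 = 0, c_1 = -3

p(D) = -3·D, i.e. c_0 = 0, c_1 = -3


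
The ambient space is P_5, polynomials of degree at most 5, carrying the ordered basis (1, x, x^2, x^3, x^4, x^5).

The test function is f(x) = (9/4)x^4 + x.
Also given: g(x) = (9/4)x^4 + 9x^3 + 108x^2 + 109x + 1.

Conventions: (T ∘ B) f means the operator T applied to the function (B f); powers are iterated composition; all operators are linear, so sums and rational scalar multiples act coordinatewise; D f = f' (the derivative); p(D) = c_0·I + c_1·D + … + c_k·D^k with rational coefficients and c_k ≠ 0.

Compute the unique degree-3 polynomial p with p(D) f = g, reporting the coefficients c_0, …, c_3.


c_0 = 1, c_1 = 1, c_2 = 4, c_3 = 2

D^0 f = (9/4)x^4 + x
D^1 f = 9x^3 + 1
D^2 f = 27x^2
D^3 f = 54x
matching coefficients of g against c_0 f + c_1 Df + … from the top degree down determines the c_i
solution: c_0 = 1, c_1 = 1, c_2 = 4, c_3 = 2


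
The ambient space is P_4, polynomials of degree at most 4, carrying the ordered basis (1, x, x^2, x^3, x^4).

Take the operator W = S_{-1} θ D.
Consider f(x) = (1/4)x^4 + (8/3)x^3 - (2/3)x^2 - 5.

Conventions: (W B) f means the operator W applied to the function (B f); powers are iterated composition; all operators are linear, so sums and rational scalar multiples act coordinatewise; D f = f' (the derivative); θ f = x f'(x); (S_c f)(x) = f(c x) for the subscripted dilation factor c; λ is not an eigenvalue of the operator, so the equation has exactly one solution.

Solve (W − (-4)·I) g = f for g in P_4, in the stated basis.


write g with unknown coordinates in the stated basis and equate coefficients in (W − (-4)·I) g = f
solving from the highest basis element down gives g = (1/16)x^4 + (41/48)x^3 - (139/96)x^2 - (139/192)x - 5/4
check: W g = -(3/4)x^3 + (41/8)x^2 + (139/48)x
so W g − (-4)·g = (1/4)x^4 + (8/3)x^3 - (2/3)x^2 - 5 = f ✓

the result is g(x) = (1/16)x^4 + (41/48)x^3 - (139/96)x^2 - (139/192)x - 5/4


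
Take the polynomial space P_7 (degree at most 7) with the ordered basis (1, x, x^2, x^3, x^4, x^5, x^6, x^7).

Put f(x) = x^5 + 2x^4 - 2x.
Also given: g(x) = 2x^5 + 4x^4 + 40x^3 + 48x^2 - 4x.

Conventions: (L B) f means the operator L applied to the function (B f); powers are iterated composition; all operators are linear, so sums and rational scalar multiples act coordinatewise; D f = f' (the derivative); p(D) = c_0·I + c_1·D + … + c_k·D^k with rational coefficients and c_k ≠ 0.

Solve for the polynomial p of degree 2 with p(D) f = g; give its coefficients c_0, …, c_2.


p(D) = 2·I + 2·D^2, i.e. c_0 = 2, c_1 = 0, c_2 = 2

D^0 f = x^5 + 2x^4 - 2x
D^1 f = 5x^4 + 8x^3 - 2
D^2 f = 20x^3 + 24x^2
matching coefficients of g against c_0 f + c_1 Df + … from the top degree down determines the c_i
solution: c_0 = 2, c_1 = 0, c_2 = 2


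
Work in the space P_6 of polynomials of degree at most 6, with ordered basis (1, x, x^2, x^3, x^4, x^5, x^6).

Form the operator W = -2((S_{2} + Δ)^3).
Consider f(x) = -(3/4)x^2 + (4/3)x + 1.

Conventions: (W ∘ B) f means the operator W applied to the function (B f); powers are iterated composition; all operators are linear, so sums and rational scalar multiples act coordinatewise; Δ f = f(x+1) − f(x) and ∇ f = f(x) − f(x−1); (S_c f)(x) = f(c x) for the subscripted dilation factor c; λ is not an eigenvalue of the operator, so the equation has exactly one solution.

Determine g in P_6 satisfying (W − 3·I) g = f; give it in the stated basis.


write g with unknown coordinates in the stated basis and equate coefficients in (W − 3·I) g = f
solving from the highest basis element down gives g = (3/524)x^2 - (776/7467)x + 809/74670
check: W g = -(96/131)x^2 + (7628/7467)x + 25699/24890
so W g − 3·g = -(3/4)x^2 + (4/3)x + 1 = f ✓

g(x) = (3/524)x^2 - (776/7467)x + 809/74670


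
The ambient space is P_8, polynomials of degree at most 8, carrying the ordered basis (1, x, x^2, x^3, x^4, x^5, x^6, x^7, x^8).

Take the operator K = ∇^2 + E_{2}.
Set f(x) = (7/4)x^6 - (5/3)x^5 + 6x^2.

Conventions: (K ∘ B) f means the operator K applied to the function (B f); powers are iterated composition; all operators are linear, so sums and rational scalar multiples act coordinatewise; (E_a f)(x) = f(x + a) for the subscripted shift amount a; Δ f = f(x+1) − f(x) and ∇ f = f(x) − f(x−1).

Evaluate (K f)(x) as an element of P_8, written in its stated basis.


the image equals g(x) = (7/4)x^6 + (58/3)x^5 + (845/6)x^4 - 30x^3 + (4561/6)x^2 - 205x + 1519/6

∇ f = (21/2)x^5 - (415/12)x^4 + (155/3)x^3 - (515/12)x^2 + (185/6)x - 113/12
∇ ∇ f = (105/2)x^4 - (730/3)x^3 + (935/2)x^2 - (1295/3)x + 341/2
E_{2} f = (7/4)x^6 + (58/3)x^5 + (265/3)x^4 + (640/3)x^3 + (878/3)x^2 + (680/3)x + 248/3
(∇^2 + E_{2}) f = (7/4)x^6 + (58/3)x^5 + (845/6)x^4 - 30x^3 + (4561/6)x^2 - 205x + 1519/6


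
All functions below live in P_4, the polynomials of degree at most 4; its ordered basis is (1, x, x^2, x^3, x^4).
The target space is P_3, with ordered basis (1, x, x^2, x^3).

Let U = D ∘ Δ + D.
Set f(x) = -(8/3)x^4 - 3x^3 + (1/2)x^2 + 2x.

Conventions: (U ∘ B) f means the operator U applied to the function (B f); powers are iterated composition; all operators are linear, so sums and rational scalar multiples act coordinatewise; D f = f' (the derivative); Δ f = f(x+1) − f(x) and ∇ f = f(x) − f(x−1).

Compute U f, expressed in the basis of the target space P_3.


Δ f = -(32/3)x^3 - 25x^2 - (56/3)x - 19/6
D Δ f = -32x^2 - 50x - 56/3
D f = -(32/3)x^3 - 9x^2 + x + 2
(D ∘ Δ + D) f = -(32/3)x^3 - 41x^2 - 49x - 50/3

g(x) = -(32/3)x^3 - 41x^2 - 49x - 50/3


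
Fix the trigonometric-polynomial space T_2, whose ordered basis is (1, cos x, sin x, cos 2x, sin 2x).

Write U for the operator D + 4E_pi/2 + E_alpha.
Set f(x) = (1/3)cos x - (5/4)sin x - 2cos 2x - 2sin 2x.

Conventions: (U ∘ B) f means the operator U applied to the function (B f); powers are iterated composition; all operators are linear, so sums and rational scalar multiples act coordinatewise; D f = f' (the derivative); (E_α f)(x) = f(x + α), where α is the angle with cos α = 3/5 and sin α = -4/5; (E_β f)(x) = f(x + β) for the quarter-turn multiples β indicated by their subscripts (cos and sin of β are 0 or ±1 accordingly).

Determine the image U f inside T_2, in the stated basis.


D f = -(5/4)cos x - (1/3)sin x - 4cos 2x + 4sin 2x
E_pi/2 f = -(5/4)cos x - (1/3)sin x + 2cos 2x + 2sin 2x
(4E_pi/2) f = -5cos x - (4/3)sin x + 8cos 2x + 8sin 2x
E_alpha f = (6/5)cos x - (29/60)sin x + (62/25)cos 2x - (34/25)sin 2x
(D + 4E_pi/2 + E_alpha) f = -(101/20)cos x - (43/20)sin x + (162/25)cos 2x + (266/25)sin 2x

the image equals g(x) = -(101/20)cos x - (43/20)sin x + (162/25)cos 2x + (266/25)sin 2x


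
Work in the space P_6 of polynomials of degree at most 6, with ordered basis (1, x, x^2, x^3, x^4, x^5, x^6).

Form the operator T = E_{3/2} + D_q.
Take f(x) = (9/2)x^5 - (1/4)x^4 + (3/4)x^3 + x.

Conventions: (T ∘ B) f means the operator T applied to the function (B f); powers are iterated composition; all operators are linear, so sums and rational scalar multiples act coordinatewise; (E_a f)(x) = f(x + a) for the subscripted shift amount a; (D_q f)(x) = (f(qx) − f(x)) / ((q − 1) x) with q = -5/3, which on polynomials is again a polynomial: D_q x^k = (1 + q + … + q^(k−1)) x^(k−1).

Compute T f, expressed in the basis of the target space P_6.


g(x) = (9/2)x^5 + (512/9)x^4 + (5461/54)x^3 + (3683/24)x^2 + (3731/32)x + 607/16

E_{3/2} f = (9/2)x^5 + (67/2)x^4 + (201/2)x^3 + (1215/8)x^2 + (3731/32)x + 591/16
D_q f = (421/18)x^4 + (17/27)x^3 + (19/12)x^2 + 1
(E_{3/2} + D_q) f = (9/2)x^5 + (512/9)x^4 + (5461/54)x^3 + (3683/24)x^2 + (3731/32)x + 607/16


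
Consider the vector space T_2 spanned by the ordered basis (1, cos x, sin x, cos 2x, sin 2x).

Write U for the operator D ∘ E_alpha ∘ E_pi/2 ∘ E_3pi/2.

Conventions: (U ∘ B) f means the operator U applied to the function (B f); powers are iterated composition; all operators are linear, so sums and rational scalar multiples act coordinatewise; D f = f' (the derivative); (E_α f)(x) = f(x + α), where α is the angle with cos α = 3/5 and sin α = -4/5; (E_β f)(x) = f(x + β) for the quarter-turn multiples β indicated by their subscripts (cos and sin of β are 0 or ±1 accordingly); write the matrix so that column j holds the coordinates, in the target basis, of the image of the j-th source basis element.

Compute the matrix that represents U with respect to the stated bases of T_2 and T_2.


image of 1: 0
image of cos x: (4/5)cos x - (3/5)sin x
image of sin x: (3/5)cos x + (4/5)sin x
image of cos 2x: (48/25)cos 2x + (14/25)sin 2x
image of sin 2x: -(14/25)cos 2x + (48/25)sin 2x
each image's coordinates form column j of the matrix

the matrix is [[0, 0, 0, 0, 0]; [0, 4/5, 3/5, 0, 0]; [0, -3/5, 4/5, 0, 0]; [0, 0, 0, 48/25, -14/25]; [0, 0, 0, 14/25, 48/25]] (rows listed top to bottom)


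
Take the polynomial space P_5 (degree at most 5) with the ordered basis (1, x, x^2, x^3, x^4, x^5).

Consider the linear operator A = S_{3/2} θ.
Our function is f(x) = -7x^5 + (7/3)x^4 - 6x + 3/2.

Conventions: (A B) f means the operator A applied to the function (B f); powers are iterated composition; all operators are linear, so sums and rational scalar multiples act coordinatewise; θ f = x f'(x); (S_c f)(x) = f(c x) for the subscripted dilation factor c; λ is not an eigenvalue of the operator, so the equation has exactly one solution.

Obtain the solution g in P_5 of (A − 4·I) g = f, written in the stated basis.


the image equals g(x) = -(224/1087)x^5 + (28/195)x^4 + (12/5)x - 3/8

write g with unknown coordinates in the stated basis and equate coefficients in (A − 4·I) g = f
solving from the highest basis element down gives g = -(224/1087)x^5 + (28/195)x^4 + (12/5)x - 3/8
check: A g = -(8505/1087)x^5 + (189/65)x^4 + (18/5)x
so A g − 4·g = -7x^5 + (7/3)x^4 - 6x + 3/2 = f ✓


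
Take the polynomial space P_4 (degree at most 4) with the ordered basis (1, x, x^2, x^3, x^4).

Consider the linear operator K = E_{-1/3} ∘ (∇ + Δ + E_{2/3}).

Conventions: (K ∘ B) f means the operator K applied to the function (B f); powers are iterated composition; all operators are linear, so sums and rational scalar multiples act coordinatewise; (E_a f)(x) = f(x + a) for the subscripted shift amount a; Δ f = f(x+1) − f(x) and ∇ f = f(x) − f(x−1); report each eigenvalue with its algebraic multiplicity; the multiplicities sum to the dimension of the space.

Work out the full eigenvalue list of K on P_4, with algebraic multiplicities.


λ = 1 (multiplicity 5)

image of 1: 1
image of x: x + 7/3
image of x^2: x^2 + (14/3)x - 11/9
image of x^3: x^3 + 7x^2 - (11/3)x + 73/27
image of x^4: x^4 + (28/3)x^3 - (22/3)x^2 + (292/27)x - 239/81
the matrix is upper triangular; its diagonal is (1, 1, 1, 1, 1)
for a triangular matrix the eigenvalues are the diagonal entries, with algebraic multiplicity their repetition count


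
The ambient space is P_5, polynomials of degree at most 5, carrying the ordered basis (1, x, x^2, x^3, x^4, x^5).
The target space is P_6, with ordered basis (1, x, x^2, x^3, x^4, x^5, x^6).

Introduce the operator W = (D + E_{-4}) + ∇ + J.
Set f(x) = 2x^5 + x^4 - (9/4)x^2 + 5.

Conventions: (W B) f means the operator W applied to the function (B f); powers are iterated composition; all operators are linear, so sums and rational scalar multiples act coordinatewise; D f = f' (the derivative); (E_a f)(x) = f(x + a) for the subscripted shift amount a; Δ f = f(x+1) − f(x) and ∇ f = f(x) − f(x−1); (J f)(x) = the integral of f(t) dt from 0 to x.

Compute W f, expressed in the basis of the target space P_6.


the result is g(x) = (1/3)x^6 + (11/5)x^5 - 19x^4 + (1165/4)x^3 - (4689/4)x^2 + 2312x - 7279/4

D f = 10x^4 + 4x^3 - (9/2)x
E_{-4} f = 2x^5 - 39x^4 + 304x^3 - (4745/4)x^2 + 2322x - 1823
(D + E_{-4}) f = 2x^5 - 29x^4 + 308x^3 - (4745/4)x^2 + (4635/2)x - 1823
∇ f = 10x^4 - 16x^3 + 14x^2 - (21/2)x + 13/4
J f = (1/3)x^6 + (1/5)x^5 - (3/4)x^3 + 5x
((D + E_{-4}) + ∇ + J) f = (1/3)x^6 + (11/5)x^5 - 19x^4 + (1165/4)x^3 - (4689/4)x^2 + 2312x - 7279/4


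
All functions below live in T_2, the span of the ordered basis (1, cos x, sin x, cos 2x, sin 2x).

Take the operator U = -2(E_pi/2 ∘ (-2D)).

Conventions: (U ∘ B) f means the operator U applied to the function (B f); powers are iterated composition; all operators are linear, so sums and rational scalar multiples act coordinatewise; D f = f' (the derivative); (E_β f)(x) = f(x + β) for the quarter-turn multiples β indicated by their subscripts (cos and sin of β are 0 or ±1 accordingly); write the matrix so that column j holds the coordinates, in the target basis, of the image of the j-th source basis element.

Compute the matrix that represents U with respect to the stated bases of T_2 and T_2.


image of 1: 0
image of cos x: -4cos x
image of sin x: -4sin x
image of cos 2x: 8sin 2x
image of sin 2x: -8cos 2x
each image's coordinates form column j of the matrix

the matrix is [[0, 0, 0, 0, 0]; [0, -4, 0, 0, 0]; [0, 0, -4, 0, 0]; [0, 0, 0, 0, -8]; [0, 0, 0, 8, 0]] (rows listed top to bottom)


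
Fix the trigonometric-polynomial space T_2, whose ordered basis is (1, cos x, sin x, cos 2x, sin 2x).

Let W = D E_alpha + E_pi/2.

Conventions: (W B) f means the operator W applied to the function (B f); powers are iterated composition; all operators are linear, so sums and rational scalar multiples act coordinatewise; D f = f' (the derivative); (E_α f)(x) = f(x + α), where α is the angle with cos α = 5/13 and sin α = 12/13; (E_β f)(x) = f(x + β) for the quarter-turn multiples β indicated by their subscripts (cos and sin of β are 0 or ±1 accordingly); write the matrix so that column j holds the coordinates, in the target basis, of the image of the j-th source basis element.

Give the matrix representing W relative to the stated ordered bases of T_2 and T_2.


the matrix is [[1, 0, 0, 0, 0]; [0, -12/13, 18/13, 0, 0]; [0, -18/13, -12/13, 0, 0]; [0, 0, 0, -409/169, -238/169]; [0, 0, 0, 238/169, -409/169]] (rows listed top to bottom)

image of 1: 1
image of cos x: -(12/13)cos x - (18/13)sin x
image of sin x: (18/13)cos x - (12/13)sin x
image of cos 2x: -(409/169)cos 2x + (238/169)sin 2x
image of sin 2x: -(238/169)cos 2x - (409/169)sin 2x
each image's coordinates form column j of the matrix


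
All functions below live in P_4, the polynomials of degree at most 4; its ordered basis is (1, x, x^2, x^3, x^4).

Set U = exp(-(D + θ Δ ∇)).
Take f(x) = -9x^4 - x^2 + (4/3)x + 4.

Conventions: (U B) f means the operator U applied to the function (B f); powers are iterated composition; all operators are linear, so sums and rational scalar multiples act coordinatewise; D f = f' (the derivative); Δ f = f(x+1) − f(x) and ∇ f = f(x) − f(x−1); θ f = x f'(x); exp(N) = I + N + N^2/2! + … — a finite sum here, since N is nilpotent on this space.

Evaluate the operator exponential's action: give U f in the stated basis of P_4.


the image equals g(x) = -9x^4 + 36x^3 + 161x^2 - (854/3)x + 302/3

order-1 term: 36x^3 + 216x^2 + 2x - 4/3
order-2 term: -54x^2 - 324x - 1
order-3 term: 36x + 108
order-4 term: -9
the series for exp(-(D + θ Δ ∇)) f terminates at order 4
exp(-(D + θ Δ ∇)) f = -9x^4 + 36x^3 + 161x^2 - (854/3)x + 302/3


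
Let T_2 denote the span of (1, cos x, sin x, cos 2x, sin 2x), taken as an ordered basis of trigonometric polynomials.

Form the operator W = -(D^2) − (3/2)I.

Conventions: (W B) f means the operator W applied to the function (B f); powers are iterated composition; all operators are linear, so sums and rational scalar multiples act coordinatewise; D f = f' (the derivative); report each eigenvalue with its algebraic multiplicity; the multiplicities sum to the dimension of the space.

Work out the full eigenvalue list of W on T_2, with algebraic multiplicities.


λ = -3/2 (multiplicity 1), λ = -1/2 (multiplicity 2), λ = 5/2 (multiplicity 2)

image of 1: -3/2
image of cos x: -(1/2)cos x
image of sin x: -(1/2)sin x
image of cos 2x: (5/2)cos 2x
image of sin 2x: (5/2)sin 2x
the matrix is diagonal; its diagonal is (-3/2, -1/2, -1/2, 5/2, 5/2)
for a triangular matrix the eigenvalues are the diagonal entries, with algebraic multiplicity their repetition count


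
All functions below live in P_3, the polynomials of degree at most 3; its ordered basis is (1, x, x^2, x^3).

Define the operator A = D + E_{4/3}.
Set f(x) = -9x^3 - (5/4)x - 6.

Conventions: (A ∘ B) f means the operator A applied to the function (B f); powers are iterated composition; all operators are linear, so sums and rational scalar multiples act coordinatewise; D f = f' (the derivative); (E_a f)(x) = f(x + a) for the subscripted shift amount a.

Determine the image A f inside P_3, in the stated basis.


the image equals g(x) = -9x^3 - 63x^2 - (197/4)x - 121/4

D f = -27x^2 - 5/4
E_{4/3} f = -9x^3 - 36x^2 - (197/4)x - 29
(D + E_{4/3}) f = -9x^3 - 63x^2 - (197/4)x - 121/4


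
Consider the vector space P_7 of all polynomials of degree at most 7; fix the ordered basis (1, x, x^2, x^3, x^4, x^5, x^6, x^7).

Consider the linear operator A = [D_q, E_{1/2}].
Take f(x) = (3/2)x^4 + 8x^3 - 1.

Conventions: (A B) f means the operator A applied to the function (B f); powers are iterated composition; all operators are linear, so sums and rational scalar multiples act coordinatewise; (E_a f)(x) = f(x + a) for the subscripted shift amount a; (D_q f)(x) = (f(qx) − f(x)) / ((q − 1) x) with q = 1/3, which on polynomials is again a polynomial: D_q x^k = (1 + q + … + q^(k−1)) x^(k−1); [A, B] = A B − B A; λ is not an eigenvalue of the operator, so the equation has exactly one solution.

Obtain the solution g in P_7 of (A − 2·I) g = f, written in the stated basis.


the result is g(x) = -(3/4)x^4 - 4x^3 - (1/4)x^2 - (13/9)x - 7/16

write g with unknown coordinates in the stated basis and equate coefficients in (A − 2·I) g = f
solving from the highest basis element down gives g = -(3/4)x^4 - 4x^3 - (1/4)x^2 - (13/9)x - 7/16
check: A g = -(1/2)x^2 - (26/9)x - 15/8
so A g − 2·g = (3/2)x^4 + 8x^3 - 1 = f ✓


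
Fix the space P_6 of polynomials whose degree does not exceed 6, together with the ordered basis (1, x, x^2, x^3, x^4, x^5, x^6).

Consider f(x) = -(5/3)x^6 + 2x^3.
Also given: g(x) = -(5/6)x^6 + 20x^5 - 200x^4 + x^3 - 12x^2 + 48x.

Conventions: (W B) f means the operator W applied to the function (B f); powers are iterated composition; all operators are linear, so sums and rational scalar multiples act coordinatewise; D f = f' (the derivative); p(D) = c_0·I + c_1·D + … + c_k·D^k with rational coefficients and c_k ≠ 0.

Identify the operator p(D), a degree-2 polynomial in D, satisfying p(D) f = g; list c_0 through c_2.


D^0 f = -(5/3)x^6 + 2x^3
D^1 f = -10x^5 + 6x^2
D^2 f = -50x^4 + 12x
matching coefficients of g against c_0 f + c_1 Df + … from the top degree down determines the c_i
solution: c_0 = 1/2, c_1 = -2, c_2 = 4

c_0 = 1/2, c_1 = -2, c_2 = 4


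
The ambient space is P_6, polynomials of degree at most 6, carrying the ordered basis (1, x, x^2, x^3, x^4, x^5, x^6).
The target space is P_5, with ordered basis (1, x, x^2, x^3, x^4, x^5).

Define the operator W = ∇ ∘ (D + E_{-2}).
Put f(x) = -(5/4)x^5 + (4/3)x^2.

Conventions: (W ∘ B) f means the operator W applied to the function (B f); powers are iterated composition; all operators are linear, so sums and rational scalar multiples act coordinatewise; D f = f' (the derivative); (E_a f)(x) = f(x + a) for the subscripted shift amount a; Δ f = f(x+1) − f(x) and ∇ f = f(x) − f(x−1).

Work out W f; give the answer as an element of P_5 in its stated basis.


the image equals g(x) = -(25/4)x^4 + (75/2)x^3 - 200x^2 + (4607/12)x - 523/2

D f = -(25/4)x^4 + (8/3)x
E_{-2} f = -(5/4)x^5 + (25/2)x^4 - 50x^3 + (304/3)x^2 - (316/3)x + 136/3
(D + E_{-2}) f = -(5/4)x^5 + (25/4)x^4 - 50x^3 + (304/3)x^2 - (308/3)x + 136/3
∇ (D + E_{-2}) f = -(25/4)x^4 + (75/2)x^3 - 200x^2 + (4607/12)x - 523/2


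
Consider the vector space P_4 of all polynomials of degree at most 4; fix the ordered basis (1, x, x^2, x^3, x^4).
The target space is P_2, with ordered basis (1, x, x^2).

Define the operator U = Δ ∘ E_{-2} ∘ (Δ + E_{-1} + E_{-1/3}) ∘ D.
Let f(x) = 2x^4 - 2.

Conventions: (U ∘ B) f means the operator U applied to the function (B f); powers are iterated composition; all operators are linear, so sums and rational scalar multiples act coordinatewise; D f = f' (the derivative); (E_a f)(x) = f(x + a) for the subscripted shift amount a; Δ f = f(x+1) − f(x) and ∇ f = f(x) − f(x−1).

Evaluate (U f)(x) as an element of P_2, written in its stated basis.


D f = 8x^3
Δ D f = 24x^2 + 24x + 8
E_{-1} D f = 8x^3 - 24x^2 + 24x - 8
E_{-1/3} D f = 8x^3 - 8x^2 + (8/3)x - 8/27
(Δ + E_{-1} + E_{-1/3}) D f = 16x^3 - 8x^2 + (152/3)x - 8/27
E_{-2} (Δ + E_{-1} + E_{-1/3}) D f = 16x^3 - 104x^2 + (824/3)x - 7064/27
Δ E_{-2} (Δ + E_{-1} + E_{-1/3}) D f = 48x^2 - 160x + 560/3

the result is g(x) = 48x^2 - 160x + 560/3


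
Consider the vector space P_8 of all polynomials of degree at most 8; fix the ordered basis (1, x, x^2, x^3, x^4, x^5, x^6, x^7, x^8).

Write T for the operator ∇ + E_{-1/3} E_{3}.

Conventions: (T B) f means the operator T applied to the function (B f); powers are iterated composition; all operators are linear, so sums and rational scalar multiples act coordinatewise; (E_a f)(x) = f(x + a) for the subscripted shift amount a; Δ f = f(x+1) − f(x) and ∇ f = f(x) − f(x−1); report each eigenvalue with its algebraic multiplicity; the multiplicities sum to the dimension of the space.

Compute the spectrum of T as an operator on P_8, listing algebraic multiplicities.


image of 1: 1
image of x: x + 11/3
image of x^2: x^2 + (22/3)x + 55/9
image of x^3: x^3 + 11x^2 + (55/3)x + 539/27
image of x^4: x^4 + (44/3)x^3 + (110/3)x^2 + (2156/27)x + 4015/81
image of x^5: x^5 + (55/3)x^4 + (550/9)x^3 + (5390/27)x^2 + (20075/81)x + 33011/243
image of x^6: x^6 + 22x^5 + (275/3)x^4 + (10780/27)x^3 + (20075/27)x^2 + (66022/81)x + 261415/729
image of x^7: x^7 + (77/3)x^6 + (385/3)x^5 + (18865/27)x^4 + (140525/81)x^3 + (231077/81)x^2 + (1829905/729)x + 2099339/2187
image of x^8: x^8 + (88/3)x^7 + (1540/9)x^6 + (30184/27)x^5 + (281050/81)x^4 + (1848616/243)x^3 + (7319620/729)x^2 + (16794712/2187)x + 16770655/6561
the matrix is upper triangular; its diagonal is (1, 1, 1, 1, 1, 1, 1, 1, 1)
for a triangular matrix the eigenvalues are the diagonal entries, with algebraic multiplicity their repetition count

λ = 1 (multiplicity 9)


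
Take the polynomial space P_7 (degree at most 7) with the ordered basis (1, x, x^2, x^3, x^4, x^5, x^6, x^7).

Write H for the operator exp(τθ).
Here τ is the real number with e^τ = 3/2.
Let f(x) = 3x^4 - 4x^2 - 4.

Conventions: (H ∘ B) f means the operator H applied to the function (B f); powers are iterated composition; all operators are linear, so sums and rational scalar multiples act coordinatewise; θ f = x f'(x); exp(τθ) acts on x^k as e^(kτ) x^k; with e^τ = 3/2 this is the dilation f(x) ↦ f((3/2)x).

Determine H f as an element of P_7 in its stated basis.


the result is g(x) = (243/16)x^4 - 9x^2 - 4

exp(τθ) x^k = e^(kτ) x^k; with e^τ = 3/2 this sends x^k to (3/2)^k x^k
x^2 ↦ 9/4 x^2
x^4 ↦ 81/16 x^4
applying this coordinatewise to f: exp(τθ) f = (243/16)x^4 - 9x^2 - 4


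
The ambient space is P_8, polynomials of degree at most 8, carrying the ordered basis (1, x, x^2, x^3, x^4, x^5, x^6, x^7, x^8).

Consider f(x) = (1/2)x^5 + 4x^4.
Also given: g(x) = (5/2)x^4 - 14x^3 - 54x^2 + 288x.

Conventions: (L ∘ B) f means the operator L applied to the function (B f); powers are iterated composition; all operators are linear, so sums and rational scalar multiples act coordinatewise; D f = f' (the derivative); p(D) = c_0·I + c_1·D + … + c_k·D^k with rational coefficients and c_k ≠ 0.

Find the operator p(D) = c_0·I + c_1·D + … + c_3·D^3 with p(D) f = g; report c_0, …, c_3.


c_0 = 0, c_1 = 1, c_2 = -3, c_3 = 3

D^0 f = (1/2)x^5 + 4x^4
D^1 f = (5/2)x^4 + 16x^3
D^2 f = 10x^3 + 48x^2
D^3 f = 30x^2 + 96x
matching coefficients of g against c_0 f + c_1 Df + … from the top degree down determines the c_i
solution: c_0 = 0, c_1 = 1, c_2 = -3, c_3 = 3


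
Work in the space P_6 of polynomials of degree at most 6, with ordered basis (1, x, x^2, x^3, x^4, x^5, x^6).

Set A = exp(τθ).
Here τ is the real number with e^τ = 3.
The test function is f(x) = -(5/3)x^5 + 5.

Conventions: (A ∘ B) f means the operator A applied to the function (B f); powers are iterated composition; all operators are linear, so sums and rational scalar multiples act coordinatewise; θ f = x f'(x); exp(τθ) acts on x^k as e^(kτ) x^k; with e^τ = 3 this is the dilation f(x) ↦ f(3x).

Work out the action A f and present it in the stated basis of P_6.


exp(τθ) x^k = e^(kτ) x^k; with e^τ = 3 this sends x^k to 3^k x^k
x^5 ↦ 243 x^5
applying this coordinatewise to f: exp(τθ) f = -405x^5 + 5

the result is g(x) = -405x^5 + 5


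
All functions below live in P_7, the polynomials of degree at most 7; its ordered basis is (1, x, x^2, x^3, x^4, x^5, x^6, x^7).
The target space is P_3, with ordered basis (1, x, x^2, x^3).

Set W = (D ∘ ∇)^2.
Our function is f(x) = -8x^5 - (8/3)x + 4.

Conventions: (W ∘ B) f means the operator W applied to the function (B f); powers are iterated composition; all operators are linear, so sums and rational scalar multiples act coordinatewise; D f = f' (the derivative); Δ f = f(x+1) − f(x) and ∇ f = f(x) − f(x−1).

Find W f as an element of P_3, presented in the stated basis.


∇ f = -40x^4 + 80x^3 - 80x^2 + 40x - 32/3
D ∇ f = -160x^3 + 240x^2 - 160x + 40
∇ (D ∘ ∇) f = -480x^2 + 960x - 560
D ∇ (D ∘ ∇) f = -960x + 960

the result is g(x) = -960x + 960
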